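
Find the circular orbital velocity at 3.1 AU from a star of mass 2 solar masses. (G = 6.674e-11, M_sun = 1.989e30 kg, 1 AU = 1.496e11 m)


v = sqrt(GM/r) = sqrt(6.674e-11 * 3.978e+30 / 4.638e+11) = 23926.482

23926.482 m/s


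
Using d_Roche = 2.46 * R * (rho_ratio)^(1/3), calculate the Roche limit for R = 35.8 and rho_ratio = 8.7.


d_Roche = 2.46 * 35.8 * 8.7^(1/3) = 181.1303

181.1303


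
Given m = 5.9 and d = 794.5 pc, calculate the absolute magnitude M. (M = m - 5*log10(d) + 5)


M = m - 5*log10(d) + 5 = 5.9 - 5*log10(794.5) + 5 = -3.6005

-3.6005


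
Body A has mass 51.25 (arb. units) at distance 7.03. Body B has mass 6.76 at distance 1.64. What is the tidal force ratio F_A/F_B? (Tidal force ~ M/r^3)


Ratio = (M1/r1^3) / (M2/r2^3) = (51.25/7.03^3) / (6.76/1.64^3) = 0.0963

0.0963


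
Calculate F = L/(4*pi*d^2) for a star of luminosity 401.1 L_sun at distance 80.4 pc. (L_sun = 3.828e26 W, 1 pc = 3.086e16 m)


F = L / (4*pi*d^2) = 1.535e+29 / (4*pi*(2.481e+18)^2) = 1.985e-09

1.985e-09 W/m^2


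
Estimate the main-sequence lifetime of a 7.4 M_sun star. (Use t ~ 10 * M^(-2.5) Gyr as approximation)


t = 10 * M^(-2.5) = 10 * 7.4^(-2.5) = 0.0671

0.0671 Gyr


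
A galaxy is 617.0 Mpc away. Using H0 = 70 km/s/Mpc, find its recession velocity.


v = H0 * d = 70 * 617.0 = 43190.0

43190.0 km/s


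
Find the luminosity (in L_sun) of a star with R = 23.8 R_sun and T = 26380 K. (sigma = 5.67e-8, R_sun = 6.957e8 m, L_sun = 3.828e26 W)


R = 23.8 * 6.957e8 m = 1.655766e+10 m. L = 4*pi*R^2*sigma*T^4 = 4*pi*(1.655766e+10)^2 * 5.67e-8 * 26380^4 = 9.459975433e+31 W. L/L_sun = 9.459975433e+31 / 3.828e26 = 247125.795

247125.795 L_sun


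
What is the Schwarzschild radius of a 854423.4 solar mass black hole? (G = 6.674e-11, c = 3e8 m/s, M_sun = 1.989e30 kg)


M = 854423.4 * 1.989e30 kg = 1.699448143e+36 kg. rs = 2GM/c^2 = 2 * 6.674e-11 * 1.699448143e+36 / (3e8)^2 = 2.520e+09

2.520e+09 m


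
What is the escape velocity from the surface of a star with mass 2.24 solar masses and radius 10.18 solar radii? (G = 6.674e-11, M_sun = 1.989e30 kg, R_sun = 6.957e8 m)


M = 2.24 * 1.989e30 kg = 4.45536e+30 kg; R = 10.18 * 6.957e8 m = 7.082226e+09 m. v_esc = sqrt(2GM/R) = sqrt(2 * 6.674e-11 * 4.45536e+30 / 7.082226e+09) = 289777.4651

289777.4651 m/s


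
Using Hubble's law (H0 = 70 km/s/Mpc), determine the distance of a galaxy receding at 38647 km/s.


d = v / H0 = 38647 / 70 = 552.1

552.1 Mpc


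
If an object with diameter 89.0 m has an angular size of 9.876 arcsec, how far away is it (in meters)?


D = size / theta_rad, theta_rad = 9.876 * pi/(180*3600) = 4.788e-05, D = 1.859e+06

1.859e+06 m


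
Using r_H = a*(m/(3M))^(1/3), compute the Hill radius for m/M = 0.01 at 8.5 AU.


r_H = a * (m/3M)^(1/3) = 8.5 * (0.01/3)^(1/3) = 1.2697

1.2697 AU


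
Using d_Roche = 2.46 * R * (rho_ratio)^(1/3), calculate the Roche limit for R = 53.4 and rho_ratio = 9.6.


d_Roche = 2.46 * 53.4 * 9.6^(1/3) = 279.1902

279.1902


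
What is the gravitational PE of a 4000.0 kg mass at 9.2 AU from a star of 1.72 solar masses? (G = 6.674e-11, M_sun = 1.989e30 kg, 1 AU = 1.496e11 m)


M = 1.72 * 1.989e30 kg = 3.42108e+30 kg; r = 9.2 AU * 1.496e11 m/AU = 1.37632e+12 m. U = -GM*m/r = -(6.674e-11 * 3.42108e+30 * 4000.0) / 1.37632e+12 = -6.636e+11

-6.636e+11 J


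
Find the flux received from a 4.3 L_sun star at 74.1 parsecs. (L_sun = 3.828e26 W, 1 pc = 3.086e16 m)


F = L / (4*pi*d^2) = 1.646e+27 / (4*pi*(2.287e+18)^2) = 2.505e-11

2.505e-11 W/m^2


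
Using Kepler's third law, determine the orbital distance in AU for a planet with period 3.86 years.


a = P^(2/3) = 3.86^(2/3) = 2.4607

2.4607 AU


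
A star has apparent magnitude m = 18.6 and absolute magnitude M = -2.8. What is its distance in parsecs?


d = 10^((m - M + 5)/5) = 10^((18.6 - -2.8 + 5)/5) = 190546.0718

190546.0718 pc


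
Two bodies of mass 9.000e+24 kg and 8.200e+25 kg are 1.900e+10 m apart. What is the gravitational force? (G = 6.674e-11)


F = G*m1*m2/r^2 = 6.674e-11 * 9.000e+24 * 8.200e+25 / (1.900e+10)^2 = 6.674e-11 * 7.380e+50 / 3.610e+20 = 1.364e+20

1.364e+20 N


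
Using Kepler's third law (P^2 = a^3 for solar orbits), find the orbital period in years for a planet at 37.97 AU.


P = a^(3/2) = 37.97^1.5 = 233.9704

233.9704 years


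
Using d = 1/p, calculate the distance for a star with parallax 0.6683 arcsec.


d = 1/p = 1/0.6683 = 1.4963

1.4963 pc


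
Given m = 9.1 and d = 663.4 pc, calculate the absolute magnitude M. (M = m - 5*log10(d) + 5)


M = m - 5*log10(d) + 5 = 9.1 - 5*log10(663.4) + 5 = -0.0089

-0.0089


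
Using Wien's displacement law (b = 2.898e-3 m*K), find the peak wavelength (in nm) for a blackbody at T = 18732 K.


lam_max = b / T = 2.898e-3 / 18732 = 1.547e-07 m = 154.7085 nm

154.7085 nm


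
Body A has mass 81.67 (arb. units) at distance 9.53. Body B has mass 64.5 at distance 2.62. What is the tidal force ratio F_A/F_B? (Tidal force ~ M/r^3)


Ratio = (M1/r1^3) / (M2/r2^3) = (81.67/9.53^3) / (64.5/2.62^3) = 0.0263

0.0263


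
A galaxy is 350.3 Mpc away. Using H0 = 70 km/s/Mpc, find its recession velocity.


v = H0 * d = 70 * 350.3 = 24521.0

24521.0 km/s


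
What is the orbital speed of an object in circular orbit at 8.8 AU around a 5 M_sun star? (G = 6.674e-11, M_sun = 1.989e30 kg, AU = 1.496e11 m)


v = sqrt(GM/r) = sqrt(6.674e-11 * 9.945e+30 / 1.316e+12) = 22453.7231

22453.7231 m/s


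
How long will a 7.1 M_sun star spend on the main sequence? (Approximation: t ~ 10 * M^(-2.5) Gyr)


t = 10 * M^(-2.5) = 10 * 7.1^(-2.5) = 0.0744

0.0744 Gyr


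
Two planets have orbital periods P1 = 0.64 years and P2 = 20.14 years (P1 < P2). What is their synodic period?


1/P_syn = |1/P1 - 1/P2| = |1/0.64 - 1/20.14| => P_syn = 0.661

0.661 years


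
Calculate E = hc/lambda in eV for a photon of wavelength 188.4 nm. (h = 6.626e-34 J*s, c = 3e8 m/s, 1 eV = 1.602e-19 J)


E = hc/lambda = 6.626e-34 * 3e8 / 1.884e-07 = 1.055e-18 J = 6.5861 eV

6.5861 eV


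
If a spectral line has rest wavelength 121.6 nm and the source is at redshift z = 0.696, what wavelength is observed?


lam_obs = lam_emit * (1 + z) = 121.6 * (1 + 0.696) = 206.2336

206.2336 nm


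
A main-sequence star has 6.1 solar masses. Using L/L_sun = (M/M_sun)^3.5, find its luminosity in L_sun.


L/L_sun = (M/M_sun)^3.5 = 6.1^3.5 = 560.6017

560.6017 L_sun


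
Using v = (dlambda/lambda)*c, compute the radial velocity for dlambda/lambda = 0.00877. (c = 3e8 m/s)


v = (dlambda/lambda) * c = 0.00877 * 3e8 = 2.631e+06

2.631e+06 m/s


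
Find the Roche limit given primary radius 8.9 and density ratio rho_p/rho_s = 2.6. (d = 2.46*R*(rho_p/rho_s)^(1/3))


d_Roche = 2.46 * 8.9 * 2.6^(1/3) = 30.1058

30.1058


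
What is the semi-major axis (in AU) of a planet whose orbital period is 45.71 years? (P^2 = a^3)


a = P^(2/3) = 45.71^(2/3) = 12.7842

12.7842 AU


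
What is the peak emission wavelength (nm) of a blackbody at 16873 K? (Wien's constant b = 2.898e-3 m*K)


lam_max = b / T = 2.898e-3 / 16873 = 1.718e-07 m = 171.7537 nm

171.7537 nm


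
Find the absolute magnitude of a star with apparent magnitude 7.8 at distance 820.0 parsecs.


M = m - 5*log10(d) + 5 = 7.8 - 5*log10(820.0) + 5 = -1.7691

-1.7691


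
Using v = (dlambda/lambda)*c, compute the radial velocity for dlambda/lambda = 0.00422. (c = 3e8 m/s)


v = (dlambda/lambda) * c = 0.00422 * 3e8 = 1.266e+06

1.266e+06 m/s


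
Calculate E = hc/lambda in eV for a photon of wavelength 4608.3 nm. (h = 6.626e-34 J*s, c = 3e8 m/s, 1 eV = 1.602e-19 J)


E = hc/lambda = 6.626e-34 * 3e8 / 4.608e-06 = 4.314e-20 J = 0.2693 eV

0.2693 eV


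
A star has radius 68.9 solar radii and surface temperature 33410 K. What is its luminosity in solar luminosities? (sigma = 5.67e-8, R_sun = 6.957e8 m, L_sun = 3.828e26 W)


R = 68.9 * 6.957e8 m = 4.793373e+10 m. L = 4*pi*R^2*sigma*T^4 = 4*pi*(4.793373e+10)^2 * 5.67e-8 * 33410^4 = 2.039770357e+33 W. L/L_sun = 2.039770357e+33 / 3.828e26 = 5.329e+06

5.329e+06 L_sun


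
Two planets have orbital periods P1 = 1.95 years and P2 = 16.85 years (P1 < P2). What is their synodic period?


1/P_syn = |1/P1 - 1/P2| = |1/1.95 - 1/16.85| => P_syn = 2.2052

2.2052 years


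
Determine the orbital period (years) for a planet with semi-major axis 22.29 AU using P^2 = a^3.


P = a^(3/2) = 22.29^1.5 = 105.2362

105.2362 years


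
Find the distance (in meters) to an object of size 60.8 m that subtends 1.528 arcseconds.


D = size / theta_rad, theta_rad = 1.528 * pi/(180*3600) = 7.408e-06, D = 8.207e+06

8.207e+06 m


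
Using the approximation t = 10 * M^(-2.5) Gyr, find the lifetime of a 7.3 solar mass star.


t = 10 * M^(-2.5) = 10 * 7.3^(-2.5) = 0.0695

0.0695 Gyr


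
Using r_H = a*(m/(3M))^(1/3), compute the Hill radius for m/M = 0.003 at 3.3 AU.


r_H = a * (m/3M)^(1/3) = 3.3 * (0.003/3)^(1/3) = 0.33

0.33 AU


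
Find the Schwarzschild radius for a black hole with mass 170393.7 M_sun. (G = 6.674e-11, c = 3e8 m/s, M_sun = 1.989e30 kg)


M = 170393.7 * 1.989e30 kg = 3.389130693e+35 kg. rs = 2GM/c^2 = 2 * 6.674e-11 * 3.389130693e+35 / (3e8)^2 = 5.026e+08

5.026e+08 m


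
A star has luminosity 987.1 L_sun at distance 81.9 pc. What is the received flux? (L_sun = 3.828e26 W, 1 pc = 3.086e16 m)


F = L / (4*pi*d^2) = 3.779e+29 / (4*pi*(2.527e+18)^2) = 4.707e-09

4.707e-09 W/m^2


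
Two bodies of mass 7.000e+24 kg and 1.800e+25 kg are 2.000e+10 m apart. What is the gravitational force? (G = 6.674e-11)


F = G*m1*m2/r^2 = 6.674e-11 * 7.000e+24 * 1.800e+25 / (2.000e+10)^2 = 6.674e-11 * 1.260e+50 / 4.000e+20 = 2.102e+19

2.102e+19 N


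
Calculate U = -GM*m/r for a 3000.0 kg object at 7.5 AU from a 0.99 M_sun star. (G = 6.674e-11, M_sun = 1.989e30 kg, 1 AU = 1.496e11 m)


M = 0.99 * 1.989e30 kg = 1.96911e+30 kg; r = 7.5 AU * 1.496e11 m/AU = 1.122e+12 m. U = -GM*m/r = -(6.674e-11 * 1.96911e+30 * 3000.0) / 1.122e+12 = -3.514e+11

-3.514e+11 J


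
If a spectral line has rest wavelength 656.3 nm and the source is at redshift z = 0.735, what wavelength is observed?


lam_obs = lam_emit * (1 + z) = 656.3 * (1 + 0.735) = 1138.6805

1138.6805 nm


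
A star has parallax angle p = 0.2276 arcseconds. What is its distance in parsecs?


d = 1/p = 1/0.2276 = 4.3937

4.3937 pc


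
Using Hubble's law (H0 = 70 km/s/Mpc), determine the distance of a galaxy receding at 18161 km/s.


d = v / H0 = 18161 / 70 = 259.4429

259.4429 Mpc


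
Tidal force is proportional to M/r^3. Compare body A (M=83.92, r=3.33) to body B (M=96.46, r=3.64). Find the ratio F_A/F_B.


Ratio = (M1/r1^3) / (M2/r2^3) = (83.92/3.33^3) / (96.46/3.64^3) = 1.1363

1.1363


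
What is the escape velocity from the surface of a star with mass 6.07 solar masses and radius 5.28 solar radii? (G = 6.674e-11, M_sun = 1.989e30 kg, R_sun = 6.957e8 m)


M = 6.07 * 1.989e30 kg = 1.207323e+31 kg; R = 5.28 * 6.957e8 m = 3.673296e+09 m. v_esc = sqrt(2GM/R) = sqrt(2 * 6.674e-11 * 1.207323e+31 / 3.673296e+09) = 662356.6076

662356.6076 m/s


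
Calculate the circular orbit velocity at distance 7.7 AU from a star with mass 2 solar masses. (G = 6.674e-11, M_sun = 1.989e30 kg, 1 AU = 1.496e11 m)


v = sqrt(GM/r) = sqrt(6.674e-11 * 3.978e+30 / 1.152e+12) = 15181.4877

15181.4877 m/s


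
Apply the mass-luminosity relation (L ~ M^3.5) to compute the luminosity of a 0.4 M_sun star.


L/L_sun = (M/M_sun)^3.5 = 0.4^3.5 = 0.0405

0.0405 L_sun


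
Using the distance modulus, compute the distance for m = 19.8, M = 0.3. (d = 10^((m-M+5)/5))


d = 10^((m - M + 5)/5) = 10^((19.8 - 0.3 + 5)/5) = 79432.8235

79432.8235 pc


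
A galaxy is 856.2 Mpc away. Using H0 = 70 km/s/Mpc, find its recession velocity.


v = H0 * d = 70 * 856.2 = 59934.0

59934.0 km/s


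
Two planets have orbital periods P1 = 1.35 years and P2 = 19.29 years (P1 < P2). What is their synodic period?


1/P_syn = |1/P1 - 1/P2| = |1/1.35 - 1/19.29| => P_syn = 1.4516

1.4516 years


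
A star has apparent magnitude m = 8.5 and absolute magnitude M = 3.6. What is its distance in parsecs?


d = 10^((m - M + 5)/5) = 10^((8.5 - 3.6 + 5)/5) = 95.4993

95.4993 pc


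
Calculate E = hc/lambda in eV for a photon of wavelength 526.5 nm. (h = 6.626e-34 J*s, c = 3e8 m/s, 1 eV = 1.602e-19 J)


E = hc/lambda = 6.626e-34 * 3e8 / 5.265e-07 = 3.775e-19 J = 2.3567 eV

2.3567 eV


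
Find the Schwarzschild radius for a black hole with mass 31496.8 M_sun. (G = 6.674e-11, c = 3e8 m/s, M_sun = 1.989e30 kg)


M = 31496.8 * 1.989e30 kg = 6.26471352e+34 kg. rs = 2GM/c^2 = 2 * 6.674e-11 * 6.26471352e+34 / (3e8)^2 = 9.291e+07

9.291e+07 m


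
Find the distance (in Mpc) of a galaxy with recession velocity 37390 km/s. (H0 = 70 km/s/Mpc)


d = v / H0 = 37390 / 70 = 534.1429

534.1429 Mpc


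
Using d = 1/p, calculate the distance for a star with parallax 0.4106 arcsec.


d = 1/p = 1/0.4106 = 2.4355

2.4355 pc


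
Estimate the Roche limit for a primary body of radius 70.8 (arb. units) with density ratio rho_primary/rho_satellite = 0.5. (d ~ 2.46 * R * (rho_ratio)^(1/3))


d_Roche = 2.46 * 70.8 * 0.5^(1/3) = 138.2372

138.2372


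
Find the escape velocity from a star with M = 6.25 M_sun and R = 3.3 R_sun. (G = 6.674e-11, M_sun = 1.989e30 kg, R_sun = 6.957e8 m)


M = 6.25 * 1.989e30 kg = 1.243125e+31 kg; R = 3.3 * 6.957e8 m = 2.29581e+09 m. v_esc = sqrt(2GM/R) = sqrt(2 * 6.674e-11 * 1.243125e+31 / 2.29581e+09) = 850153.8533

850153.8533 m/s


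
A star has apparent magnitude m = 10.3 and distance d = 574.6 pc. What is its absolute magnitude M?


M = m - 5*log10(d) + 5 = 10.3 - 5*log10(574.6) + 5 = 1.5032

1.5032


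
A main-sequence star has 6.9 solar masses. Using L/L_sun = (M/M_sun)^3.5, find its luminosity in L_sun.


L/L_sun = (M/M_sun)^3.5 = 6.9^3.5 = 862.9225

862.9225 L_sun


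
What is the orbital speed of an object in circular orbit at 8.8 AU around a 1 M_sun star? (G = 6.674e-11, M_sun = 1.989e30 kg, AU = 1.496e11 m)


v = sqrt(GM/r) = sqrt(6.674e-11 * 1.989e+30 / 1.316e+12) = 10041.6102

10041.6102 m/s


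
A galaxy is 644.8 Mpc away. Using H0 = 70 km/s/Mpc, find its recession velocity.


v = H0 * d = 70 * 644.8 = 45136.0

45136.0 km/s


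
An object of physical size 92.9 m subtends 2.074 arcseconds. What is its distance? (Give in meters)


D = size / theta_rad, theta_rad = 2.074 * pi/(180*3600) = 1.006e-05, D = 9.239e+06

9.239e+06 m


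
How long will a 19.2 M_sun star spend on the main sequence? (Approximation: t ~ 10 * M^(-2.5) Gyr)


t = 10 * M^(-2.5) = 10 * 19.2^(-2.5) = 0.0062

0.0062 Gyr


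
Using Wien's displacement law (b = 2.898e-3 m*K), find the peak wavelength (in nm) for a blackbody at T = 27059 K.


lam_max = b / T = 2.898e-3 / 27059 = 1.071e-07 m = 107.0993 nm

107.0993 nm


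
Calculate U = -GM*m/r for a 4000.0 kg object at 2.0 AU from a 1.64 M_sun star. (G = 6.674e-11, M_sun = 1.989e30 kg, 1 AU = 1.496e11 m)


M = 1.64 * 1.989e30 kg = 3.26196e+30 kg; r = 2.0 AU * 1.496e11 m/AU = 2.992e+11 m. U = -GM*m/r = -(6.674e-11 * 3.26196e+30 * 4000.0) / 2.992e+11 = -2.910e+12

-2.910e+12 J


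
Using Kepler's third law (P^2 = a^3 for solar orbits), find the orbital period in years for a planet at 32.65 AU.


P = a^(3/2) = 32.65^1.5 = 186.5627

186.5627 years


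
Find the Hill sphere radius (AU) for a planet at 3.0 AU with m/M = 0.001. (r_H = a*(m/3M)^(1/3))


r_H = a * (m/3M)^(1/3) = 3.0 * (0.001/3)^(1/3) = 0.208

0.208 AU


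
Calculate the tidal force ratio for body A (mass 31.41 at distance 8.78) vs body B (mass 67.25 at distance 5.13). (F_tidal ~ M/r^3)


Ratio = (M1/r1^3) / (M2/r2^3) = (31.41/8.78^3) / (67.25/5.13^3) = 0.0932

0.0932


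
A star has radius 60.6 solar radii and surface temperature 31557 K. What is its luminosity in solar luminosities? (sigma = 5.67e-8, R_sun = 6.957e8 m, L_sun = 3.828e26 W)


R = 60.6 * 6.957e8 m = 4.215942e+10 m. L = 4*pi*R^2*sigma*T^4 = 4*pi*(4.215942e+10)^2 * 5.67e-8 * 31557^4 = 1.255928794e+33 W. L/L_sun = 1.255928794e+33 / 3.828e26 = 3.281e+06

3.281e+06 L_sun


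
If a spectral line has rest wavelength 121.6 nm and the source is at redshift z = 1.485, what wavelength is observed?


lam_obs = lam_emit * (1 + z) = 121.6 * (1 + 1.485) = 302.176

302.176 nm


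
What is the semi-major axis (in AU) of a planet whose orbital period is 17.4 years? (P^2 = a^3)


a = P^(2/3) = 17.4^(2/3) = 6.7148

6.7148 AU


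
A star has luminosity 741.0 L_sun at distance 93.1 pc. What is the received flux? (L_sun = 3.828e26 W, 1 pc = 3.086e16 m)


F = L / (4*pi*d^2) = 2.837e+29 / (4*pi*(2.873e+18)^2) = 2.735e-09

2.735e-09 W/m^2


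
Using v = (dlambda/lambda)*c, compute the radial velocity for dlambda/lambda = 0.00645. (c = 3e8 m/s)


v = (dlambda/lambda) * c = 0.00645 * 3e8 = 1.935e+06

1.935e+06 m/s


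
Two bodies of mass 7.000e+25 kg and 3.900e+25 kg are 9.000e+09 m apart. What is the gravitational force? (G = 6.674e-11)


F = G*m1*m2/r^2 = 6.674e-11 * 7.000e+25 * 3.900e+25 / (9.000e+09)^2 = 6.674e-11 * 2.730e+51 / 8.100e+19 = 2.249e+21

2.249e+21 N


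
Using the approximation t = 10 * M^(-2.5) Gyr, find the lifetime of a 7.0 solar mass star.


t = 10 * M^(-2.5) = 10 * 7.0^(-2.5) = 0.0771

0.0771 Gyr


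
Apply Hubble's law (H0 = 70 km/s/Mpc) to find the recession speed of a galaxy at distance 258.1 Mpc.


v = H0 * d = 70 * 258.1 = 18067.0

18067.0 km/s


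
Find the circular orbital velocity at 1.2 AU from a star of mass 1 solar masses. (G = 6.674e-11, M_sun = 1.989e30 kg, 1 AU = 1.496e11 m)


v = sqrt(GM/r) = sqrt(6.674e-11 * 1.989e+30 / 1.795e+11) = 27192.809

27192.809 m/s


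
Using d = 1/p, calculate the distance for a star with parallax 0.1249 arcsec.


d = 1/p = 1/0.1249 = 8.0064

8.0064 pc


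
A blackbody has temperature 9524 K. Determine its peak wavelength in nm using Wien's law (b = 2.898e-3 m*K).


lam_max = b / T = 2.898e-3 / 9524 = 3.043e-07 m = 304.2839 nm

304.2839 nm


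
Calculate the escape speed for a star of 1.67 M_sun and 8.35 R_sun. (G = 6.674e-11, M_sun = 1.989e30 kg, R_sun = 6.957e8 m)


M = 1.67 * 1.989e30 kg = 3.32163e+30 kg; R = 8.35 * 6.957e8 m = 5.809095e+09 m. v_esc = sqrt(2GM/R) = sqrt(2 * 6.674e-11 * 3.32163e+30 / 5.809095e+09) = 276267.3022

276267.3022 m/s


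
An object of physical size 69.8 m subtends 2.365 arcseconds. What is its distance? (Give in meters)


D = size / theta_rad, theta_rad = 2.365 * pi/(180*3600) = 1.147e-05, D = 6.088e+06

6.088e+06 m


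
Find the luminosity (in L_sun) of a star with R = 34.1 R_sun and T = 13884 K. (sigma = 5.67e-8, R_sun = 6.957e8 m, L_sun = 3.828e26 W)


R = 34.1 * 6.957e8 m = 2.372337e+10 m. L = 4*pi*R^2*sigma*T^4 = 4*pi*(2.372337e+10)^2 * 5.67e-8 * 13884^4 = 1.490061205e+31 W. L/L_sun = 1.490061205e+31 / 3.828e26 = 38925.3188

38925.3188 L_sun


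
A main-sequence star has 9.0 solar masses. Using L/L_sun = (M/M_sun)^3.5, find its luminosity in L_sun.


L/L_sun = (M/M_sun)^3.5 = 9.0^3.5 = 2187.0

2187.0 L_sun


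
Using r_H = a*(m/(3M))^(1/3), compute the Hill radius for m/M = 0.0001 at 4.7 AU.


r_H = a * (m/3M)^(1/3) = 4.7 * (0.0001/3)^(1/3) = 0.1513

0.1513 AU


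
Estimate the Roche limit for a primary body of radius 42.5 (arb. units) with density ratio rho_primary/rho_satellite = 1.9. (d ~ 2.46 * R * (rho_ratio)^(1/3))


d_Roche = 2.46 * 42.5 * 1.9^(1/3) = 129.4917

129.4917


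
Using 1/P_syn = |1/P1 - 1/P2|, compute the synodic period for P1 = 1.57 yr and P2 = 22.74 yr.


1/P_syn = |1/P1 - 1/P2| = |1/1.57 - 1/22.74| => P_syn = 1.6864

1.6864 years


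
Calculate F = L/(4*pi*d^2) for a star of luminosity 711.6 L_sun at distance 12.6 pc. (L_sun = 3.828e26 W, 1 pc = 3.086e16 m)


F = L / (4*pi*d^2) = 2.724e+29 / (4*pi*(3.888e+17)^2) = 1.434e-07

1.434e-07 W/m^2


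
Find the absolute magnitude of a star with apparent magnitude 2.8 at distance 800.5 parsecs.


M = m - 5*log10(d) + 5 = 2.8 - 5*log10(800.5) + 5 = -6.7168

-6.7168


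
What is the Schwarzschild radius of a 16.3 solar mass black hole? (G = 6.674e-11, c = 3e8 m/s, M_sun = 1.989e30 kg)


M = 16.3 * 1.989e30 kg = 3.24207e+31 kg. rs = 2GM/c^2 = 2 * 6.674e-11 * 3.24207e+31 / (3e8)^2 = 48083.5004

48083.5004 m


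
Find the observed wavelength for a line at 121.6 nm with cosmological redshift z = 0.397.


lam_obs = lam_emit * (1 + z) = 121.6 * (1 + 0.397) = 169.8752

169.8752 nm


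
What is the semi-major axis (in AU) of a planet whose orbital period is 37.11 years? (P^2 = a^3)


a = P^(2/3) = 37.11^(2/3) = 11.1257

11.1257 AU


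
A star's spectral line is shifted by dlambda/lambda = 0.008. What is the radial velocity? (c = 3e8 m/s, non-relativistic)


v = (dlambda/lambda) * c = 0.008 * 3e8 = 2.400e+06

2.400e+06 m/s


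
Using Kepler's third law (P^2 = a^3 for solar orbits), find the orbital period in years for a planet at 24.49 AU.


P = a^(3/2) = 24.49^1.5 = 121.1946

121.1946 years


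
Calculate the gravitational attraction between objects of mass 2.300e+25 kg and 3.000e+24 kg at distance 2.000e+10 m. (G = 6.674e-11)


F = G*m1*m2/r^2 = 6.674e-11 * 2.300e+25 * 3.000e+24 / (2.000e+10)^2 = 6.674e-11 * 6.900e+49 / 4.000e+20 = 1.151e+19

1.151e+19 N


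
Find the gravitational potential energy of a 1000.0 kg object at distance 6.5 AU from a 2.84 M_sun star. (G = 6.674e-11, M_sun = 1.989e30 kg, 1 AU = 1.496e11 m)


M = 2.84 * 1.989e30 kg = 5.64876e+30 kg; r = 6.5 AU * 1.496e11 m/AU = 9.724e+11 m. U = -GM*m/r = -(6.674e-11 * 5.64876e+30 * 1000.0) / 9.724e+11 = -3.877e+11

-3.877e+11 J


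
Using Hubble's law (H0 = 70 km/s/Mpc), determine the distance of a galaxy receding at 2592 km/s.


d = v / H0 = 2592 / 70 = 37.0286

37.0286 Mpc


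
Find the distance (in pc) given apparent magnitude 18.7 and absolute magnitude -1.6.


d = 10^((m - M + 5)/5) = 10^((18.7 - -1.6 + 5)/5) = 114815.3621

114815.3621 pc


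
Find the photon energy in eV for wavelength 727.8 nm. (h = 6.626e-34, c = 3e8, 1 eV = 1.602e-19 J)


E = hc/lambda = 6.626e-34 * 3e8 / 7.278e-07 = 2.731e-19 J = 1.7049 eV

1.7049 eV


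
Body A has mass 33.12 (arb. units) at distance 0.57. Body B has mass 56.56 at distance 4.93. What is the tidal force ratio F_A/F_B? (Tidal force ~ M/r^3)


Ratio = (M1/r1^3) / (M2/r2^3) = (33.12/0.57^3) / (56.56/4.93^3) = 378.876

378.876


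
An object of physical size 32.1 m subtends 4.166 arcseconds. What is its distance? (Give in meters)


D = size / theta_rad, theta_rad = 4.166 * pi/(180*3600) = 2.020e-05, D = 1.589e+06

1.589e+06 m


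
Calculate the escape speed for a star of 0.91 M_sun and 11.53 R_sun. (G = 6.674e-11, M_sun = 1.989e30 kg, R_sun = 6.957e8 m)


M = 0.91 * 1.989e30 kg = 1.80999e+30 kg; R = 11.53 * 6.957e8 m = 8.021421e+09 m. v_esc = sqrt(2GM/R) = sqrt(2 * 6.674e-11 * 1.80999e+30 / 8.021421e+09) = 173548.3669

173548.3669 m/s


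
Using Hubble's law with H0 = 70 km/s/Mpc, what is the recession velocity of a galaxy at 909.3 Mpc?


v = H0 * d = 70 * 909.3 = 63651.0

63651.0 km/s


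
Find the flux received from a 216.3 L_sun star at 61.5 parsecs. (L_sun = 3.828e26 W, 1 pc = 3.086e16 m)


F = L / (4*pi*d^2) = 8.280e+28 / (4*pi*(1.898e+18)^2) = 1.829e-09

1.829e-09 W/m^2


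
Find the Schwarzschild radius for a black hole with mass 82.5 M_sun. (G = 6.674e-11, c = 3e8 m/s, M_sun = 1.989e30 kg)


M = 82.5 * 1.989e30 kg = 1.640925e+32 kg. rs = 2GM/c^2 = 2 * 6.674e-11 * 1.640925e+32 / (3e8)^2 = 243367.41

243367.41 m


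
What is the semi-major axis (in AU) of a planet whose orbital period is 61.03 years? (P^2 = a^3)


a = P^(2/3) = 61.03^(2/3) = 15.5011

15.5011 AU


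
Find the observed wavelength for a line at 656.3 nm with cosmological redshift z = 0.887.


lam_obs = lam_emit * (1 + z) = 656.3 * (1 + 0.887) = 1238.4381

1238.4381 nm


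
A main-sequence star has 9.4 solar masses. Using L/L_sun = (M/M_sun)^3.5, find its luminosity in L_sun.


L/L_sun = (M/M_sun)^3.5 = 9.4^3.5 = 2546.5223

2546.5223 L_sun


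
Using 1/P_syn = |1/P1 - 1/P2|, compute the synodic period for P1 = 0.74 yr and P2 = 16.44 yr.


1/P_syn = |1/P1 - 1/P2| = |1/0.74 - 1/16.44| => P_syn = 0.7749

0.7749 years


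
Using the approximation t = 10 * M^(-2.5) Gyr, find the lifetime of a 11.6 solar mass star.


t = 10 * M^(-2.5) = 10 * 11.6^(-2.5) = 0.0218

0.0218 Gyr


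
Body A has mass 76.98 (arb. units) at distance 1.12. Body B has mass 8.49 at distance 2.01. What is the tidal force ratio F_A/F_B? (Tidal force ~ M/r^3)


Ratio = (M1/r1^3) / (M2/r2^3) = (76.98/1.12^3) / (8.49/2.01^3) = 52.4088

52.4088


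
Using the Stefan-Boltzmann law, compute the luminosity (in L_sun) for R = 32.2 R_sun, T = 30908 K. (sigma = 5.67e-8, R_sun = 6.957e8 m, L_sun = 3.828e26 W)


R = 32.2 * 6.957e8 m = 2.240154e+10 m. L = 4*pi*R^2*sigma*T^4 = 4*pi*(2.240154e+10)^2 * 5.67e-8 * 30908^4 = 3.263114306e+32 W. L/L_sun = 3.263114306e+32 / 3.828e26 = 852433.2044

852433.2044 L_sun


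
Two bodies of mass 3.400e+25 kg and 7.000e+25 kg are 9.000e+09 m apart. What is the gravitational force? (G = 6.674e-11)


F = G*m1*m2/r^2 = 6.674e-11 * 3.400e+25 * 7.000e+25 / (9.000e+09)^2 = 6.674e-11 * 2.380e+51 / 8.100e+19 = 1.961e+21

1.961e+21 N


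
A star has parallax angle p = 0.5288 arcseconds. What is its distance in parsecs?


d = 1/p = 1/0.5288 = 1.8911

1.8911 pc


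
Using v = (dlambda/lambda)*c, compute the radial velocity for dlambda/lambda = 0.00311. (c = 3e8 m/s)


v = (dlambda/lambda) * c = 0.00311 * 3e8 = 933000.0

933000.0 m/s


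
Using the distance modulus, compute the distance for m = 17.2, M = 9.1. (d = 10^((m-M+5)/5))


d = 10^((m - M + 5)/5) = 10^((17.2 - 9.1 + 5)/5) = 416.8694

416.8694 pc


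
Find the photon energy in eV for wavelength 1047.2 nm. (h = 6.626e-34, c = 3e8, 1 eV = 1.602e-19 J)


E = hc/lambda = 6.626e-34 * 3e8 / 1.047e-06 = 1.898e-19 J = 1.1849 eV

1.1849 eV


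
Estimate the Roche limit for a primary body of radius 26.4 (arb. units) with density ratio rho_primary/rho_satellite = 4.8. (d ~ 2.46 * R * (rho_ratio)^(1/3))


d_Roche = 2.46 * 26.4 * 4.8^(1/3) = 109.5518

109.5518


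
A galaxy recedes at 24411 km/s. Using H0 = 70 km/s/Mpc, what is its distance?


d = v / H0 = 24411 / 70 = 348.7286

348.7286 Mpc


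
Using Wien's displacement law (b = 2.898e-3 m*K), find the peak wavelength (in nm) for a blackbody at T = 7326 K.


lam_max = b / T = 2.898e-3 / 7326 = 3.956e-07 m = 395.5774 nm

395.5774 nm


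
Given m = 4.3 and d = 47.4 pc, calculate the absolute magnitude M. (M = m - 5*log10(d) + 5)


M = m - 5*log10(d) + 5 = 4.3 - 5*log10(47.4) + 5 = 0.9211

0.9211


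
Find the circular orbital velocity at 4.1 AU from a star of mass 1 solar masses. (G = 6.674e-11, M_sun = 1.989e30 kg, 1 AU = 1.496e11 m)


v = sqrt(GM/r) = sqrt(6.674e-11 * 1.989e+30 / 6.134e+11) = 14711.3581

14711.3581 m/s


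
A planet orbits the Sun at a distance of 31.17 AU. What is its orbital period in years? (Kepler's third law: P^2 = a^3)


P = a^(3/2) = 31.17^1.5 = 174.0224

174.0224 years


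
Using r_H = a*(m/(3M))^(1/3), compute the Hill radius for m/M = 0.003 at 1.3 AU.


r_H = a * (m/3M)^(1/3) = 1.3 * (0.003/3)^(1/3) = 0.13

0.13 AU


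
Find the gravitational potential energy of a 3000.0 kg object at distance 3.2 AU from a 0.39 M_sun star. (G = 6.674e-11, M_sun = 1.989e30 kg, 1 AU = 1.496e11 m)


M = 0.39 * 1.989e30 kg = 7.7571e+29 kg; r = 3.2 AU * 1.496e11 m/AU = 4.7872e+11 m. U = -GM*m/r = -(6.674e-11 * 7.7571e+29 * 3000.0) / 4.7872e+11 = -3.244e+11

-3.244e+11 J


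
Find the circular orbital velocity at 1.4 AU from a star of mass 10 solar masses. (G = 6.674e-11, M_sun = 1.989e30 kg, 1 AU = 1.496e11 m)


v = sqrt(GM/r) = sqrt(6.674e-11 * 1.989e+31 / 2.094e+11) = 79612.393

79612.393 m/s


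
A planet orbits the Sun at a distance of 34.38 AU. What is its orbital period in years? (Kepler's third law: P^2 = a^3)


P = a^(3/2) = 34.38^1.5 = 201.5853

201.5853 years


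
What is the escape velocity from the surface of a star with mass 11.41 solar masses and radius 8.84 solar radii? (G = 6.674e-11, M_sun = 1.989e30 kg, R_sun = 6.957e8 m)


M = 11.41 * 1.989e30 kg = 2.269449e+31 kg; R = 8.84 * 6.957e8 m = 6.149988e+09 m. v_esc = sqrt(2GM/R) = sqrt(2 * 6.674e-11 * 2.269449e+31 / 6.149988e+09) = 701828.7883

701828.7883 m/s


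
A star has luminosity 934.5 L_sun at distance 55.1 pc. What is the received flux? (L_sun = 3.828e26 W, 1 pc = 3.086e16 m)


F = L / (4*pi*d^2) = 3.577e+29 / (4*pi*(1.700e+18)^2) = 9.846e-09

9.846e-09 W/m^2


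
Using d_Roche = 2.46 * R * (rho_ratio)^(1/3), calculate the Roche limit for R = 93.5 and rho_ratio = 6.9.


d_Roche = 2.46 * 93.5 * 6.9^(1/3) = 437.888

437.888


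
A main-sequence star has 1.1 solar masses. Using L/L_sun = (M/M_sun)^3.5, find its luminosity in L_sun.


L/L_sun = (M/M_sun)^3.5 = 1.1^3.5 = 1.396

1.396 L_sun


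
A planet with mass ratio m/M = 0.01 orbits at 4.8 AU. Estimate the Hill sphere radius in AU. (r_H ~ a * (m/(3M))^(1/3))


r_H = a * (m/3M)^(1/3) = 4.8 * (0.01/3)^(1/3) = 0.717

0.717 AU


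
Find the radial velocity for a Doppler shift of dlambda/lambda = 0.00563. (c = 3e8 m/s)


v = (dlambda/lambda) * c = 0.00563 * 3e8 = 1.689e+06

1.689e+06 m/s


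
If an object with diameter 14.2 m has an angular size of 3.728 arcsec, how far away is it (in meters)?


D = size / theta_rad, theta_rad = 3.728 * pi/(180*3600) = 1.807e-05, D = 785665.3028

785665.3028 m


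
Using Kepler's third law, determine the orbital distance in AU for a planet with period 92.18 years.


a = P^(2/3) = 92.18^(2/3) = 20.406

20.406 AU


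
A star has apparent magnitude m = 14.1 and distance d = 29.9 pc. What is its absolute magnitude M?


M = m - 5*log10(d) + 5 = 14.1 - 5*log10(29.9) + 5 = 11.7216

11.7216


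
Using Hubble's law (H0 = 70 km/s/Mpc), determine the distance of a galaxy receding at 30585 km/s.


d = v / H0 = 30585 / 70 = 436.9286

436.9286 Mpc


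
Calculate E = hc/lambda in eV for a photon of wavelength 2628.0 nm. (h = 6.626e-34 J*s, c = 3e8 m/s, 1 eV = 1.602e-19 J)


E = hc/lambda = 6.626e-34 * 3e8 / 2.628e-06 = 7.564e-20 J = 0.4722 eV

0.4722 eV


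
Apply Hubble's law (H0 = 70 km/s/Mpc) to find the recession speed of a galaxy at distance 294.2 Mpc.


v = H0 * d = 70 * 294.2 = 20594.0

20594.0 km/s


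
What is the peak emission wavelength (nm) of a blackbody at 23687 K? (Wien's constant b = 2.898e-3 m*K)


lam_max = b / T = 2.898e-3 / 23687 = 1.223e-07 m = 122.3456 nm

122.3456 nm


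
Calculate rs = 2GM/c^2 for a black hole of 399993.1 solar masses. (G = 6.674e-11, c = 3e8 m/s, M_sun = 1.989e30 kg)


M = 399993.1 * 1.989e30 kg = 7.955862759e+35 kg. rs = 2GM/c^2 = 2 * 6.674e-11 * 7.955862759e+35 / (3e8)^2 = 1.180e+09

1.180e+09 m


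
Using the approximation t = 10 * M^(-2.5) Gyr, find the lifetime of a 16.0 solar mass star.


t = 10 * M^(-2.5) = 10 * 16.0^(-2.5) = 0.0098

0.0098 Gyr


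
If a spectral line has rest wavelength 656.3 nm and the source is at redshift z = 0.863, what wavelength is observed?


lam_obs = lam_emit * (1 + z) = 656.3 * (1 + 0.863) = 1222.6869

1222.6869 nm


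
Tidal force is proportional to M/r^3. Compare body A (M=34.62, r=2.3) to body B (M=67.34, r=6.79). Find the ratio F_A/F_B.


Ratio = (M1/r1^3) / (M2/r2^3) = (34.62/2.3^3) / (67.34/6.79^3) = 13.2276

13.2276


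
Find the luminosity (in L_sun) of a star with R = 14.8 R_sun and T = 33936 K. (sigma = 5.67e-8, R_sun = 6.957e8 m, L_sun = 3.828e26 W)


R = 14.8 * 6.957e8 m = 1.029636e+10 m. L = 4*pi*R^2*sigma*T^4 = 4*pi*(1.029636e+10)^2 * 5.67e-8 * 33936^4 = 1.001850606e+32 W. L/L_sun = 1.001850606e+32 / 3.828e26 = 261716.4592

261716.4592 L_sun


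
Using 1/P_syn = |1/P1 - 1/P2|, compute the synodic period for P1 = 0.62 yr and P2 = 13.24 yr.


1/P_syn = |1/P1 - 1/P2| = |1/0.62 - 1/13.24| => P_syn = 0.6505

0.6505 years


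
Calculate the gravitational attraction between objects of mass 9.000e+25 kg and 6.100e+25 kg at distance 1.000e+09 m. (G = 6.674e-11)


F = G*m1*m2/r^2 = 6.674e-11 * 9.000e+25 * 6.100e+25 / (1.000e+09)^2 = 6.674e-11 * 5.490e+51 / 1.000e+18 = 3.664e+23

3.664e+23 N


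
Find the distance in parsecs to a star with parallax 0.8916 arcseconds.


d = 1/p = 1/0.8916 = 1.1216

1.1216 pc


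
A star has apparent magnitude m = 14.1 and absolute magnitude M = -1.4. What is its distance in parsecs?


d = 10^((m - M + 5)/5) = 10^((14.1 - -1.4 + 5)/5) = 12589.2541

12589.2541 pc


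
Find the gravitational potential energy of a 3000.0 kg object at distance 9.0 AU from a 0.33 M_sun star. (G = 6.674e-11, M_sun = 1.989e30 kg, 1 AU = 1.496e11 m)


M = 0.33 * 1.989e30 kg = 6.5637e+29 kg; r = 9.0 AU * 1.496e11 m/AU = 1.3464e+12 m. U = -GM*m/r = -(6.674e-11 * 6.5637e+29 * 3000.0) / 1.3464e+12 = -9.761e+10

-9.761e+10 J


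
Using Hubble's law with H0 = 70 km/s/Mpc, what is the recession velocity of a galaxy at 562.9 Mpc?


v = H0 * d = 70 * 562.9 = 39403.0

39403.0 km/s


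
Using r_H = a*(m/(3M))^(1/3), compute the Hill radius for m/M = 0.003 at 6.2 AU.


r_H = a * (m/3M)^(1/3) = 6.2 * (0.003/3)^(1/3) = 0.62

0.62 AU


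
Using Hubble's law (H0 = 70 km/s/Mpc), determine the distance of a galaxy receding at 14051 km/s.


d = v / H0 = 14051 / 70 = 200.7286

200.7286 Mpc


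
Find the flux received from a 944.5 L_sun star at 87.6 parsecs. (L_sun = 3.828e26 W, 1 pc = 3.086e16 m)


F = L / (4*pi*d^2) = 3.616e+29 / (4*pi*(2.703e+18)^2) = 3.937e-09

3.937e-09 W/m^2


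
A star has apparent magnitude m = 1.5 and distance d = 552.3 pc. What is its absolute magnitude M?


M = m - 5*log10(d) + 5 = 1.5 - 5*log10(552.3) + 5 = -7.2109

-7.2109


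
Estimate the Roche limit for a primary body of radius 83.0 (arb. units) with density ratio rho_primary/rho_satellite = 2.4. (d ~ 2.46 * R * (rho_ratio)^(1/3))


d_Roche = 2.46 * 83.0 * 2.4^(1/3) = 273.3696

273.3696


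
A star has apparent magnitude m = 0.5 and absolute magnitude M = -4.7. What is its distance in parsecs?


d = 10^((m - M + 5)/5) = 10^((0.5 - -4.7 + 5)/5) = 109.6478

109.6478 pc


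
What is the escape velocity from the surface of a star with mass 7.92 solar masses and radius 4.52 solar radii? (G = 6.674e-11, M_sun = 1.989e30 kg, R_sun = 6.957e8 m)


M = 7.92 * 1.989e30 kg = 1.575288e+31 kg; R = 4.52 * 6.957e8 m = 3.144564e+09 m. v_esc = sqrt(2GM/R) = sqrt(2 * 6.674e-11 * 1.575288e+31 / 3.144564e+09) = 817726.1048

817726.1048 m/s


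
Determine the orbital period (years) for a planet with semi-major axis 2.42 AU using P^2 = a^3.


P = a^(3/2) = 2.42^1.5 = 3.7646

3.7646 years


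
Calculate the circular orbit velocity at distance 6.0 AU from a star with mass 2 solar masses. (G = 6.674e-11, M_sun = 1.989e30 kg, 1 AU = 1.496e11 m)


v = sqrt(GM/r) = sqrt(6.674e-11 * 3.978e+30 / 8.976e+11) = 17198.2425

17198.2425 m/s


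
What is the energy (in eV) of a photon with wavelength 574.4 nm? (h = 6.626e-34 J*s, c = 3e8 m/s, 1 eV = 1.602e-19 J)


E = hc/lambda = 6.626e-34 * 3e8 / 5.744e-07 = 3.461e-19 J = 2.1602 eV

2.1602 eV


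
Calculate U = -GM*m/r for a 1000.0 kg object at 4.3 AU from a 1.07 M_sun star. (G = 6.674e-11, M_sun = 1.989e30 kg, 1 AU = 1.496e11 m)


M = 1.07 * 1.989e30 kg = 2.12823e+30 kg; r = 4.3 AU * 1.496e11 m/AU = 6.4328e+11 m. U = -GM*m/r = -(6.674e-11 * 2.12823e+30 * 1000.0) / 6.4328e+11 = -2.208e+11

-2.208e+11 J


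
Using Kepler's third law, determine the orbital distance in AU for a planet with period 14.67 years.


a = P^(2/3) = 14.67^(2/3) = 5.9927

5.9927 AU


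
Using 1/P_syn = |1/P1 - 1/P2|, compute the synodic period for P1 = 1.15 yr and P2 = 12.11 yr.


1/P_syn = |1/P1 - 1/P2| = |1/1.15 - 1/12.11| => P_syn = 1.2707

1.2707 years


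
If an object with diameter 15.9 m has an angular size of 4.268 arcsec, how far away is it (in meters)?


D = size / theta_rad, theta_rad = 4.268 * pi/(180*3600) = 2.069e-05, D = 768418.5612

768418.5612 m


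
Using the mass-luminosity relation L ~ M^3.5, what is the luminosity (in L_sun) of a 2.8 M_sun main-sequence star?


L/L_sun = (M/M_sun)^3.5 = 2.8^3.5 = 36.7327

36.7327 L_sun


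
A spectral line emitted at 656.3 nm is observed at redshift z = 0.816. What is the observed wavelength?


lam_obs = lam_emit * (1 + z) = 656.3 * (1 + 0.816) = 1191.8408

1191.8408 nm


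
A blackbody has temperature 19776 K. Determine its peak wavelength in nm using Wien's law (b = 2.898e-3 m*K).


lam_max = b / T = 2.898e-3 / 19776 = 1.465e-07 m = 146.5413 nm

146.5413 nm


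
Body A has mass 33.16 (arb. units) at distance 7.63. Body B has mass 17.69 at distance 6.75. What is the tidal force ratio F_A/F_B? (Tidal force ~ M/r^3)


Ratio = (M1/r1^3) / (M2/r2^3) = (33.16/7.63^3) / (17.69/6.75^3) = 1.2978

1.2978


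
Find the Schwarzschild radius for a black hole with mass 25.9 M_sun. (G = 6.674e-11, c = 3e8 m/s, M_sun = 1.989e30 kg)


M = 25.9 * 1.989e30 kg = 5.15151e+31 kg. rs = 2GM/c^2 = 2 * 6.674e-11 * 5.15151e+31 / (3e8)^2 = 76402.6172

76402.6172 m


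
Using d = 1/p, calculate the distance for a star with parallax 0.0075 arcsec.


d = 1/p = 1/0.0075 = 133.3333

133.3333 pc


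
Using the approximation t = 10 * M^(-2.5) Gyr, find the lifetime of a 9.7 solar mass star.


t = 10 * M^(-2.5) = 10 * 9.7^(-2.5) = 0.0341

0.0341 Gyr


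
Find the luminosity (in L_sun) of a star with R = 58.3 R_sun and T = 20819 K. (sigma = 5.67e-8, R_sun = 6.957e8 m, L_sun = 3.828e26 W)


R = 58.3 * 6.957e8 m = 4.055931e+10 m. L = 4*pi*R^2*sigma*T^4 = 4*pi*(4.055931e+10)^2 * 5.67e-8 * 20819^4 = 2.201980658e+32 W. L/L_sun = 2.201980658e+32 / 3.828e26 = 575230.057

575230.057 L_sun


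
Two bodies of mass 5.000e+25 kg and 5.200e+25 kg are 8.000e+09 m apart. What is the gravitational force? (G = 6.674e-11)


F = G*m1*m2/r^2 = 6.674e-11 * 5.000e+25 * 5.200e+25 / (8.000e+09)^2 = 6.674e-11 * 2.600e+51 / 6.400e+19 = 2.711e+21

2.711e+21 N


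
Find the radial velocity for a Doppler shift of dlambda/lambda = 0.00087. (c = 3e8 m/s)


v = (dlambda/lambda) * c = 0.00087 * 3e8 = 261000.0

261000.0 m/s


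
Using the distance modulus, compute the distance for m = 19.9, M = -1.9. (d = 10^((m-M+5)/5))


d = 10^((m - M + 5)/5) = 10^((19.9 - -1.9 + 5)/5) = 229086.7653

229086.7653 pc


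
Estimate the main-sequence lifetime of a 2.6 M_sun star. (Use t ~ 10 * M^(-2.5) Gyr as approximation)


t = 10 * M^(-2.5) = 10 * 2.6^(-2.5) = 0.9174

0.9174 Gyr


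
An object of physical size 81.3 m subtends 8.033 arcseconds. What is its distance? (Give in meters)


D = size / theta_rad, theta_rad = 8.033 * pi/(180*3600) = 3.895e-05, D = 2.088e+06

2.088e+06 m


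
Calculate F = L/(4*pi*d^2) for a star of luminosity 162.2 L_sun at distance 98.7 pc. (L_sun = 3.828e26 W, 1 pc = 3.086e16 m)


F = L / (4*pi*d^2) = 6.209e+28 / (4*pi*(3.046e+18)^2) = 5.326e-10

5.326e-10 W/m^2


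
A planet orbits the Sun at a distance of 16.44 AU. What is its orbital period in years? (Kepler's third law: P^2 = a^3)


P = a^(3/2) = 16.44^1.5 = 66.6581

66.6581 years


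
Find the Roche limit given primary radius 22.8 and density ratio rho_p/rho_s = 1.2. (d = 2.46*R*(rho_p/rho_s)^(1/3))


d_Roche = 2.46 * 22.8 * 1.2^(1/3) = 59.6024

59.6024


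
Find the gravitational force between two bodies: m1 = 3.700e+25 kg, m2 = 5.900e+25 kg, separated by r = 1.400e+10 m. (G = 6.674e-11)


F = G*m1*m2/r^2 = 6.674e-11 * 3.700e+25 * 5.900e+25 / (1.400e+10)^2 = 6.674e-11 * 2.183e+51 / 1.960e+20 = 7.433e+20

7.433e+20 N
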